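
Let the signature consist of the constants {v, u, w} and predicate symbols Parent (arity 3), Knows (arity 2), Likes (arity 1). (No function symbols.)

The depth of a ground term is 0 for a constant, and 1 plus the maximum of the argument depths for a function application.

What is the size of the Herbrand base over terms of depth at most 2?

First count ground terms of depth ≤ 2.
With no function symbols every ground term is a constant, so there are exactly 3 ground terms at every depth bound.
N_0 = 3
N_1 = 3
N_2 = 3
Explicitly: v, u, w.
So |H| = 3.
For each predicate symbol, the number of ground atoms is |H| raised to its arity; summing:
  Parent: 3^3 = 27;  Knows: 3^2 = 9;  Likes: 3
Total ground atoms: 27 + 9 + 3 = 39.

39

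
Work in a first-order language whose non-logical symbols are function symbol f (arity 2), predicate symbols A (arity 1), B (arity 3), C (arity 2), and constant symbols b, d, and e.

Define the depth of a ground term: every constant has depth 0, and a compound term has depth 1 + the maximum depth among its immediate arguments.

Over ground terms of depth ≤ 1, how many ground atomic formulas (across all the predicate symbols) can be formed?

First count ground terms of depth ≤ 1.
Let N_k = |{terms of depth ≤ k}|. Then N_0 = 3 and N_k = 3 + N_{k-1}^2 for k ≥ 1 (one summand per function symbol, arity giving the exponent).
N_0 = 3
N_1 = 3 + 3^2 = 12
Explicitly: b, d, e, f(b, b), f(b, d), f(b, e), f(d, b), f(d, d), f(d, e), f(e, b), f(e, d), f(e, e).
So |H| = 12.
Each predicate of arity r yields |H|^r ground atoms (one per choice of an r-tuple from H):
  A: 12;  B: 12^3 = 1728;  C: 12^2 = 144
Total ground atoms: 12 + 1728 + 144 = 1884.

1884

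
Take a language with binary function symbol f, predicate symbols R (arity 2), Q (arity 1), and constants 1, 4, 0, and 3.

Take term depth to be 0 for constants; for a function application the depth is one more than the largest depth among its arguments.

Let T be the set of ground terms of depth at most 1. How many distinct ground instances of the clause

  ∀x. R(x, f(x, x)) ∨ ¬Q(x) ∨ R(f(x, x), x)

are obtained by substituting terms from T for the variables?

Ground terms of depth ≤ 1:
  If N_k denotes the number of depth-≤k ground terms, the 4 constants give N_0 = 4, and each function symbol of arity r contributes N_{k-1}^r new terms at level k: N_k = 4 + N_{k-1}^2.
  N_0 = 4
  N_1 = 4 + 4^2 = 20
So there are 20 ground terms available for substitution.
The clause has 1 distinct variable (x), which appears in the body. In the free term algebra distinct substitutions yield syntactically distinct ground instances.
Number of ground instances = 20.

20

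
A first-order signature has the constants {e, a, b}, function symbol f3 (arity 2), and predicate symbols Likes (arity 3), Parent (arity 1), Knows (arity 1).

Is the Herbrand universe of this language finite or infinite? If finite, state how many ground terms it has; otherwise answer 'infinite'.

The signature has at least one function symbol (f3, arity 2) and at least one constant (e).
Iterating f3 gives infinitely many distinct ground terms: e, f3(e, e), f3(f3(e, e), f3(e, e)), ...
So the Herbrand universe is infinite.

infinite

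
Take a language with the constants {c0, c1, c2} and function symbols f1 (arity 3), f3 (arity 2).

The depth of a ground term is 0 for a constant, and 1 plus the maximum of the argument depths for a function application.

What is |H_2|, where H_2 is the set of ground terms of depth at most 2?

Write N_k for the number of ground terms of depth ≤ k. A term of depth ≤ k is either a constant or a function symbol applied to arguments of depth ≤ k−1, so N_k = 3 + N_{k-1}^3 + N_{k-1}^2.
N_0 = 3
N_1 = 3 + 3^3 + 3^2 = 39
N_2 = 3 + 39^3 + 39^2 = 60843

60843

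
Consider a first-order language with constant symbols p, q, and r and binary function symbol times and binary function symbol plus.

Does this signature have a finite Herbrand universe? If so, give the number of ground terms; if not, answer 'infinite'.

infinite

The signature has at least one function symbol (times, arity 2) and at least one constant (p).
Iterating times gives infinitely many distinct ground terms: p, times(p, p), times(times(p, p), times(p, p)), ...
So the Herbrand universe is infinite.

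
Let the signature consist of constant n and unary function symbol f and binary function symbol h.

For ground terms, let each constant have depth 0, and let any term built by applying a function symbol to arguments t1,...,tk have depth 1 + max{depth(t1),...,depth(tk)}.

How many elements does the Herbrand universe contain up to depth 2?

If N_k denotes the number of depth-≤k ground terms, the 1 constant gives N_0 = 1, and each function symbol of arity r contributes N_{k-1}^r new terms at level k: N_k = 1 + N_{k-1} + N_{k-1}^2.
N_0 = 1
N_1 = 1 + 1 + 1^2 = 3
N_2 = 1 + 3 + 3^2 = 13

13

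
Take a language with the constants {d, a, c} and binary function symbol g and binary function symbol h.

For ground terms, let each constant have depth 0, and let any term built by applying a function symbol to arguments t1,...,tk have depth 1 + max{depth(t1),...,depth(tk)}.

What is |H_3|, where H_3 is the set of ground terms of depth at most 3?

1566453

Write N_k for the number of ground terms of depth ≤ k. A term of depth ≤ k is either a constant or a function symbol applied to arguments of depth ≤ k−1, so N_k = 3 + N_{k-1}^2 + N_{k-1}^2.
N_0 = 3
N_1 = 3 + 3^2 + 3^2 = 21
N_2 = 3 + 21^2 + 21^2 = 885
N_3 = 3 + 885^2 + 885^2 = 1566453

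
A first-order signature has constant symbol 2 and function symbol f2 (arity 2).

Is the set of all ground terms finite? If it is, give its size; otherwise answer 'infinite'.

infinite

The signature has at least one function symbol (f2, arity 2) and at least one constant (2).
Iterating f2 gives infinitely many distinct ground terms: 2, f2(2, 2), f2(f2(2, 2), f2(2, 2)), ...
So the Herbrand universe is infinite.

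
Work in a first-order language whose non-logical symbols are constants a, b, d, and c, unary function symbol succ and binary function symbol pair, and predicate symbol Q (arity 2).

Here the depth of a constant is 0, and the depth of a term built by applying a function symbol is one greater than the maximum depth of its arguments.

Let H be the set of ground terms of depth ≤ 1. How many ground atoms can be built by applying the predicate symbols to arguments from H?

First count ground terms of depth ≤ 1.
Let N_k count ground terms of depth at most k. Each non-constant term of depth ≤ k is some function symbol applied to depth-≤(k−1) arguments, giving N_k = 4 + N_{k-1} + N_{k-1}^2.
N_0 = 4
N_1 = 4 + 4 + 4^2 = 24
So |H| = 24.
A ground atom is a predicate applied to a tuple of terms from H, so the count is the sum over predicates of |H|^arity:
  Q: 24^2 = 576
Total ground atoms: 576.

576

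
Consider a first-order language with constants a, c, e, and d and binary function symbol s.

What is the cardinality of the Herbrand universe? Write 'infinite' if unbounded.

The signature has at least one function symbol (s, arity 2) and at least one constant (a).
Iterating s gives infinitely many distinct ground terms: a, s(a, a), s(s(a, a), s(a, a)), ...
So the Herbrand universe is infinite.

infinite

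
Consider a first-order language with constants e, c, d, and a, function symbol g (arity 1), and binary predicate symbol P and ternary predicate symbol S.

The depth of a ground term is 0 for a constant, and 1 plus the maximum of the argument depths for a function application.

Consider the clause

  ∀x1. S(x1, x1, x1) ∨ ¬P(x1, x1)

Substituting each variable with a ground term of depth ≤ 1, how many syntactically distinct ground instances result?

8

Ground terms of depth ≤ 1:
  Write N_k for the number of ground terms of depth ≤ k. A term of depth ≤ k is either a constant or a function symbol applied to arguments of depth ≤ k−1, so N_k = 4 + N_{k-1}.
  N_0 = 4
  N_1 = 4 + 4 = 8
So there are 8 ground terms available for substitution.
The clause has 1 distinct variable (x1), which appears in the body. In the free term algebra distinct substitutions yield syntactically distinct ground instances.
Number of ground instances = 8.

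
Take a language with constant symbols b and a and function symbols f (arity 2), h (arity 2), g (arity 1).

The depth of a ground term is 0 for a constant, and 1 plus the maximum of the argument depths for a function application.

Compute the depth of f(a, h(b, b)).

depth(h(b, b)) = 1 + max(0, 0) = 1
depth(f(a, h(b, b))) = 1 + max(0, 1) = 2

2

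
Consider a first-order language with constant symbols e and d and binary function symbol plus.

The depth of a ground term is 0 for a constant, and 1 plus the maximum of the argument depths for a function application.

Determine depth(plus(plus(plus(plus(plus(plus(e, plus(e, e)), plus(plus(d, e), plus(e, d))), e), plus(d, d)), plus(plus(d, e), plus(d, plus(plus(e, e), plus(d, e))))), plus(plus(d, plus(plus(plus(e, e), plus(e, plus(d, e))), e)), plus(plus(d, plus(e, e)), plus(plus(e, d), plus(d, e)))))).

depth(plus(e, e)) = 1 + max(0, 0) = 1
depth(plus(e, plus(e, e))) = 1 + max(0, 1) = 2
depth(plus(d, e)) = 1 + max(0, 0) = 1
depth(plus(e, d)) = 1 + max(0, 0) = 1
depth(plus(plus(d, e), plus(e, d))) = 1 + max(1, 1) = 2
depth(plus(plus(e, plus(e, e)), plus(plus(d, e), plus(e, d)))) = 1 + max(2, 2) = 3
depth(plus(plus(plus(e, plus(e, e)), plus(plus(d, e), plus(e, d))), e)) = 1 + max(3, 0) = 4
depth(plus(d, d)) = 1 + max(0, 0) = 1
depth(plus(plus(plus(plus(e, plus(e, e)), plus(plus(d, e), plus(e, d))), e), plus(d, d))) = 1 + max(4, 1) = 5
depth(plus(plus(e, e), plus(d, e))) = 1 + max(1, 1) = 2
depth(plus(d, plus(plus(e, e), plus(d, e)))) = 1 + max(0, 2) = 3
depth(plus(plus(d, e), plus(d, plus(plus(e, e), plus(d, e))))) = 1 + max(1, 3) = 4
depth(plus(plus(plus(plus(plus(e, plus(e, e)), plus(plus(d, e), plus(e, d))), e), plus(d, d)), plus(plus(d, e), plus(d, plus(plus(e, e), plus(d, e)))))) = 1 + max(5, 4) = 6
depth(plus(e, plus(d, e))) = 1 + max(0, 1) = 2
depth(plus(plus(e, e), plus(e, plus(d, e)))) = 1 + max(1, 2) = 3
depth(plus(plus(plus(e, e), plus(e, plus(d, e))), e)) = 1 + max(3, 0) = 4
depth(plus(d, plus(plus(plus(e, e), plus(e, plus(d, e))), e))) = 1 + max(0, 4) = 5
depth(plus(d, plus(e, e))) = 1 + max(0, 1) = 2
depth(plus(plus(e, d), plus(d, e))) = 1 + max(1, 1) = 2
depth(plus(plus(d, plus(e, e)), plus(plus(e, d), plus(d, e)))) = 1 + max(2, 2) = 3
depth(plus(plus(d, plus(plus(plus(e, e), plus(e, plus(d, e))), e)), plus(plus(d, plus(e, e)), plus(plus(e, d), plus(d, e))))) = 1 + max(5, 3) = 6
depth(plus(plus(plus(plus(plus(plus(e, plus(e, e)), plus(plus(d, e), plus(e, d))), e), plus(d, d)), plus(plus(d, e), plus(d, plus(plus(e, e), plus(d, e))))), plus(plus(d, plus(plus(plus(e, e), plus(e, plus(d, e))), e)), plus(plus(d, plus(e, e)), plus(plus(e, d), plus(d, e)))))) = 1 + max(6, 6) = 7

7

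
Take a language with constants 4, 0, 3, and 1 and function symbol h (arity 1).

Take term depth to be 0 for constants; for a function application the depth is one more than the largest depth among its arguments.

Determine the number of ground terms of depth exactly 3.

4

Count level by level. With function symbols h/1, the terms of depth ≤ k are the 4 constants together with each function applied to depth-≤(k−1) tuples, so N_k = 4 + N_{k-1}.
N_0 = 4
N_1 = 4 + 4 = 8
N_2 = 4 + 8 = 12
N_3 = 4 + 12 = 16
Terms of depth exactly 3: N_3 − N_2 = 16 − 12 = 4.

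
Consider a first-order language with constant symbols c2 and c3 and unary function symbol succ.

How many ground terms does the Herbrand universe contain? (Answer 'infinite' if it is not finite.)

infinite

The signature has at least one function symbol (succ, arity 1) and at least one constant (c2).
Iterating succ gives infinitely many distinct ground terms: c2, succ(c2), succ(succ(c2)), ...
So the Herbrand universe is infinite.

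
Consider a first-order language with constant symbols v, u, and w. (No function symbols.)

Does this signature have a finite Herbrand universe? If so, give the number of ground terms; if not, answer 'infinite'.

3

There are no function symbols, so every ground term is one of the 3 constants.
The Herbrand universe is {v, u, w}, which is finite with 3 elements.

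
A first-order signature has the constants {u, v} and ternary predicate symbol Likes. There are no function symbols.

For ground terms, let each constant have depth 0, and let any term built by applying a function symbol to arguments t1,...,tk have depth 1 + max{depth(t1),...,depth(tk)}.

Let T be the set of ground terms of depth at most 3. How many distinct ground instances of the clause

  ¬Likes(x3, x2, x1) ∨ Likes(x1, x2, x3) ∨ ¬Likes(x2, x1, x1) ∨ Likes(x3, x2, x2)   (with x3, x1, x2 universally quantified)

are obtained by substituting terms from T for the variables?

Ground terms of depth ≤ 3:
  With no function symbols every ground term is a constant, so there are exactly 2 ground terms at every depth bound.
  N_0 = 2
  N_1 = 2
  N_2 = 2
  N_3 = 2
  Explicitly: u, v.
So there are 2 ground terms available for substitution.
The body mentions every one of the 3 quantified variables; since ground terms form a free algebra, no two substitutions collapse to the same formula.
Number of ground instances = 2^3 = 8.

8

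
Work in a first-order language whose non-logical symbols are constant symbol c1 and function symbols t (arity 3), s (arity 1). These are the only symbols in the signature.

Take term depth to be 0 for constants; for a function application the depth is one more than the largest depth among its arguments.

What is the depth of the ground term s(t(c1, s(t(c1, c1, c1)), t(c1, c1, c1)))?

depth(t(c1, c1, c1)) = 1 + max(0, 0, 0) = 1
depth(s(t(c1, c1, c1))) = 1 + depth(t(c1, c1, c1)) = 1 + 1 = 2
depth(t(c1, s(t(c1, c1, c1)), t(c1, c1, c1))) = 1 + max(0, 2, 1) = 3
depth(s(t(c1, s(t(c1, c1, c1)), t(c1, c1, c1)))) = 1 + depth(t(c1, s(t(c1, c1, c1)), t(c1, c1, c1))) = 1 + 3 = 4

4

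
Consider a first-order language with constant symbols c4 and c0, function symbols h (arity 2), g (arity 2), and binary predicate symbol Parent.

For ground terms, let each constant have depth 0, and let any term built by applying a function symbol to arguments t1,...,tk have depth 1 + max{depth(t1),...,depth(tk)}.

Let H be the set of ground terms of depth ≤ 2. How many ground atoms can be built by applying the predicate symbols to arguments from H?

40804

First count ground terms of depth ≤ 2.
If N_k denotes the number of depth-≤k ground terms, the 2 constants give N_0 = 2, and each function symbol of arity r contributes N_{k-1}^r new terms at level k: N_k = 2 + N_{k-1}^2 + N_{k-1}^2.
N_0 = 2
N_1 = 2 + 2^2 + 2^2 = 10
N_2 = 2 + 10^2 + 10^2 = 202
So |H| = 202.
Each predicate of arity r yields |H|^r ground atoms (one per choice of an r-tuple from H):
  Parent: 202^2 = 40804
Total ground atoms: 40804.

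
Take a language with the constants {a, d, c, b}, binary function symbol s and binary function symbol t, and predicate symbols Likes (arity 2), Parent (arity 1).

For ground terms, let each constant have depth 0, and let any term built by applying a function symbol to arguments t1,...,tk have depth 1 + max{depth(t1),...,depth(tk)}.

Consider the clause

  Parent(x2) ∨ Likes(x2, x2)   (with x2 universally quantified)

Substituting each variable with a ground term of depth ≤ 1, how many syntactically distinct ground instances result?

36

Ground terms of depth ≤ 1:
  Let N_k = |{terms of depth ≤ k}|. Then N_0 = 4 and N_k = 4 + N_{k-1}^2 + N_{k-1}^2 for k ≥ 1 (one summand per function symbol, arity giving the exponent).
  N_0 = 4
  N_1 = 4 + 4^2 + 4^2 = 36
So there are 36 ground terms available for substitution.
There is 1 variable to instantiate (x2),  occurring in at least one literal, so different choices give different ground instances.
Number of ground instances = 36.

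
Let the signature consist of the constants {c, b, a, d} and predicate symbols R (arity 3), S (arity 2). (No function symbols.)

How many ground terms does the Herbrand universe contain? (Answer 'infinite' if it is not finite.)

4

There are no function symbols, so every ground term is one of the 4 constants.
The Herbrand universe is {c, b, a, d}, which is finite with 4 elements.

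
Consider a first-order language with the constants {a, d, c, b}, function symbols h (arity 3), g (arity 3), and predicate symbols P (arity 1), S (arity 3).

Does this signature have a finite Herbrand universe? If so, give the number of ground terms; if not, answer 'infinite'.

infinite

The signature has at least one function symbol (h, arity 3) and at least one constant (a).
Iterating h gives infinitely many distinct ground terms: a, h(a, a, a), h(h(a, a, a), h(a, a, a), h(a, a, a)), ...
So the Herbrand universe is infinite.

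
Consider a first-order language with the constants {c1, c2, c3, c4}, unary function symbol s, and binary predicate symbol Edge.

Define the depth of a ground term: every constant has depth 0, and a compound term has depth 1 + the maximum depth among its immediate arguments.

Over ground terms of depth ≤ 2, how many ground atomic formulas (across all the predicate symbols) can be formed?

144

First count ground terms of depth ≤ 2.
Let N_k = |{terms of depth ≤ k}|. Then N_0 = 4 and N_k = 4 + N_{k-1} for k ≥ 1 (one summand per function symbol, arity giving the exponent).
N_0 = 4
N_1 = 4 + 4 = 8
N_2 = 4 + 8 = 12
So |H| = 12.
A ground atom is a predicate applied to a tuple of terms from H, so the count is the sum over predicates of |H|^arity:
  Edge: 12^2 = 144
Total ground atoms: 144.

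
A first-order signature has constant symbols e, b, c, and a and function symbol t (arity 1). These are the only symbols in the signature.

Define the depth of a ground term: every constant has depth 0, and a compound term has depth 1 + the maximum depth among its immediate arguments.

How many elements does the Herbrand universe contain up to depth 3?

Let N_k count ground terms of depth at most k. Each non-constant term of depth ≤ k is some function symbol applied to depth-≤(k−1) arguments, giving N_k = 4 + N_{k-1}.
N_0 = 4
N_1 = 4 + 4 = 8
N_2 = 4 + 8 = 12
N_3 = 4 + 12 = 16

16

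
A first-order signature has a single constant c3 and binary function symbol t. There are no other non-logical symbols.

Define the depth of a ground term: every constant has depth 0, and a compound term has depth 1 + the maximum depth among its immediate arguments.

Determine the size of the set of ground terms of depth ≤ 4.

677

If N_k denotes the number of depth-≤k ground terms, the 1 constant gives N_0 = 1, and each function symbol of arity r contributes N_{k-1}^r new terms at level k: N_k = 1 + N_{k-1}^2.
N_0 = 1
N_1 = 1 + 1^2 = 2
N_2 = 1 + 2^2 = 5
N_3 = 1 + 5^2 = 26
N_4 = 1 + 26^2 = 677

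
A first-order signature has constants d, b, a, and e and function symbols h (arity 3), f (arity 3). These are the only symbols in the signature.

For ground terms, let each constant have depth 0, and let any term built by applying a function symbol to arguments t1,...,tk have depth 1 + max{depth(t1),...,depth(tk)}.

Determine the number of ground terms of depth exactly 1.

128

Count level by level. With function symbols h/3, f/3, the terms of depth ≤ k are the 4 constants together with each function applied to depth-≤(k−1) tuples, so N_k = 4 + N_{k-1}^3 + N_{k-1}^3.
N_0 = 4
N_1 = 4 + 4^3 + 4^3 = 132
Terms of depth exactly 1: N_1 − N_0 = 132 − 4 = 128.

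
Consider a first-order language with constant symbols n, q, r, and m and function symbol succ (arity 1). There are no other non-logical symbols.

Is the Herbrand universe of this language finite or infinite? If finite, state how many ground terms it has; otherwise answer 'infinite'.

infinite

The signature has at least one function symbol (succ, arity 1) and at least one constant (n).
Iterating succ gives infinitely many distinct ground terms: n, succ(n), succ(succ(n)), ...
So the Herbrand universe is infinite.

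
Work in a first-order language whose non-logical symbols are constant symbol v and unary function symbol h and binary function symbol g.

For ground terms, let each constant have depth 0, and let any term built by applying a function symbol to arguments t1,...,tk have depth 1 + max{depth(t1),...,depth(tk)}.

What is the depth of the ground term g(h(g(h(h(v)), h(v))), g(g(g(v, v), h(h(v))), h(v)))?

depth(h(v)) = 1 + depth(v) = 1 + 0 = 1
depth(h(h(v))) = 1 + depth(h(v)) = 1 + 1 = 2
depth(g(h(h(v)), h(v))) = 1 + max(2, 1) = 3
depth(h(g(h(h(v)), h(v)))) = 1 + depth(g(h(h(v)), h(v))) = 1 + 3 = 4
depth(g(v, v)) = 1 + max(0, 0) = 1
depth(g(g(v, v), h(h(v)))) = 1 + max(1, 2) = 3
depth(g(g(g(v, v), h(h(v))), h(v))) = 1 + max(3, 1) = 4
depth(g(h(g(h(h(v)), h(v))), g(g(g(v, v), h(h(v))), h(v)))) = 1 + max(4, 4) = 5

5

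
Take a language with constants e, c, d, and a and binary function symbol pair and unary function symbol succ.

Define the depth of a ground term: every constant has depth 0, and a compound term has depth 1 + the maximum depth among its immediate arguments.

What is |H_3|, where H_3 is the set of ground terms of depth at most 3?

365424

Write N_k for the number of ground terms of depth ≤ k. A term of depth ≤ k is either a constant or a function symbol applied to arguments of depth ≤ k−1, so N_k = 4 + N_{k-1}^2 + N_{k-1}.
N_0 = 4
N_1 = 4 + 4^2 + 4 = 24
N_2 = 4 + 24^2 + 24 = 604
N_3 = 4 + 604^2 + 604 = 365424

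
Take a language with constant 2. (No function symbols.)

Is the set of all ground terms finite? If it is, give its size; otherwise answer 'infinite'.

There are no function symbols, so the only ground term is the single constant.
The Herbrand universe is {2}, finite with 1 element.

1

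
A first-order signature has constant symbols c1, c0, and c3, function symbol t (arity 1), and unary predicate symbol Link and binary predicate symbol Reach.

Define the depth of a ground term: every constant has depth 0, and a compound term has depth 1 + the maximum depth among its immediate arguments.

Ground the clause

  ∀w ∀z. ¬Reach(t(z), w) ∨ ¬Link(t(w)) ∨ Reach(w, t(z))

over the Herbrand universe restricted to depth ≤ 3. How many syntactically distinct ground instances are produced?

144

Ground terms of depth ≤ 3:
  Write N_k for the number of ground terms of depth ≤ k. A term of depth ≤ k is either a constant or a function symbol applied to arguments of depth ≤ k−1, so N_k = 3 + N_{k-1}.
  N_0 = 3
  N_1 = 3 + 3 = 6
  N_2 = 3 + 6 = 9
  N_3 = 3 + 9 = 12
So there are 12 ground terms available for substitution.
There are 2 variables to instantiate (w, z), each occurring in at least one literal, so different choices give different ground instances.
Number of ground instances = 12^2 = 144.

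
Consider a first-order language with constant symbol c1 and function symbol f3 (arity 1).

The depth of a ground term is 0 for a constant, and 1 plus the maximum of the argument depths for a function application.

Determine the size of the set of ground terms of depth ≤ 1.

Let N_k count ground terms of depth at most k. Each non-constant term of depth ≤ k is some function symbol applied to depth-≤(k−1) arguments, giving N_k = 1 + N_{k-1}.
N_0 = 1
N_1 = 1 + 1 = 2

2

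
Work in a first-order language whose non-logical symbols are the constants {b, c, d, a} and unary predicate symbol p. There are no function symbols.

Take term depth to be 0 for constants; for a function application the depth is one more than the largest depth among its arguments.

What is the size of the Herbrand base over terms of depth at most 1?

4

First count ground terms of depth ≤ 1.
With no function symbols every ground term is a constant, so there are exactly 4 ground terms at every depth bound.
N_0 = 4
N_1 = 4
So |H| = 4.
For each predicate symbol, the number of ground atoms is |H| raised to its arity; summing:
  p: 4
Total ground atoms: 4.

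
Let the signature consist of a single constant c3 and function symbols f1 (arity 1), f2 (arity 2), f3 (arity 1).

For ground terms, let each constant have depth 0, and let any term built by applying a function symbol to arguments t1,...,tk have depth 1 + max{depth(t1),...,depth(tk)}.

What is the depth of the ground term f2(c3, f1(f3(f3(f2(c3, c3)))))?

5

depth(f2(c3, c3)) = 1 + max(0, 0) = 1
depth(f3(f2(c3, c3))) = 1 + depth(f2(c3, c3)) = 1 + 1 = 2
depth(f3(f3(f2(c3, c3)))) = 1 + depth(f3(f2(c3, c3))) = 1 + 2 = 3
depth(f1(f3(f3(f2(c3, c3))))) = 1 + depth(f3(f3(f2(c3, c3)))) = 1 + 3 = 4
depth(f2(c3, f1(f3(f3(f2(c3, c3)))))) = 1 + max(0, 4) = 5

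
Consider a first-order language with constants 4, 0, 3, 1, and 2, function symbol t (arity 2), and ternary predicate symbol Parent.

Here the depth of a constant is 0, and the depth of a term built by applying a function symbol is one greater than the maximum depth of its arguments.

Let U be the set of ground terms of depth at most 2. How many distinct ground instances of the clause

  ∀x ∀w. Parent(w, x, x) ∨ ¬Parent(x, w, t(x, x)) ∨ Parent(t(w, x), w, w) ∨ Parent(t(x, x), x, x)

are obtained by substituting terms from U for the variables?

819025

Ground terms of depth ≤ 2:
  If N_k denotes the number of depth-≤k ground terms, the 5 constants give N_0 = 5, and each function symbol of arity r contributes N_{k-1}^r new terms at level k: N_k = 5 + N_{k-1}^2.
  N_0 = 5
  N_1 = 5 + 5^2 = 30
  N_2 = 5 + 30^2 = 905
So there are 905 ground terms available for substitution.
The clause has 2 distinct variables (x, w), each appearing in the body. In the free term algebra distinct substitutions yield syntactically distinct ground instances.
Number of ground instances = 905^2 = 819025.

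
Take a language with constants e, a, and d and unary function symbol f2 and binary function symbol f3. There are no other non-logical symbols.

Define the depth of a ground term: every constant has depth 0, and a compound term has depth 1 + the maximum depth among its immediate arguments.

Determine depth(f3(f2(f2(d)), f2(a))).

depth(f2(d)) = 1 + depth(d) = 1 + 0 = 1
depth(f2(f2(d))) = 1 + depth(f2(d)) = 1 + 1 = 2
depth(f2(a)) = 1 + depth(a) = 1 + 0 = 1
depth(f3(f2(f2(d)), f2(a))) = 1 + max(2, 1) = 3

3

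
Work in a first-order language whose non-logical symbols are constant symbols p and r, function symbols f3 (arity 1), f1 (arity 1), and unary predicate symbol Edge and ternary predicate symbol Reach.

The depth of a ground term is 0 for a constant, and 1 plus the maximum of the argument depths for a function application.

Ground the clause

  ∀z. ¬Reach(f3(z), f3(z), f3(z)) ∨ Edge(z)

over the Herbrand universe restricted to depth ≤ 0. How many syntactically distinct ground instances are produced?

2

Ground terms of depth ≤ 0:
  Write N_k for the number of ground terms of depth ≤ k. A term of depth ≤ k is either a constant or a function symbol applied to arguments of depth ≤ k−1, so N_k = 2 + N_{k-1} + N_{k-1}.
  N_0 = 2
  Explicitly: p, r.
So there are 2 ground terms available for substitution.
The variable z ranges independently over the available ground terms, and distinct assignments produce distinct instances.
Number of ground instances = 2.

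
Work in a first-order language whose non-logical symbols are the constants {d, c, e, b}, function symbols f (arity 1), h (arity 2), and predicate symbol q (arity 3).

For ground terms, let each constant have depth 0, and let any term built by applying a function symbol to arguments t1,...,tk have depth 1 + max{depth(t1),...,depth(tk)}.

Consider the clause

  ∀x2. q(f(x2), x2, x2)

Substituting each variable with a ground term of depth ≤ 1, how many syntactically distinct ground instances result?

24

Ground terms of depth ≤ 1:
  Count level by level. With function symbols f/1, h/2, the terms of depth ≤ k are the 4 constants together with each function applied to depth-≤(k−1) tuples, so N_k = 4 + N_{k-1} + N_{k-1}^2.
  N_0 = 4
  N_1 = 4 + 4 + 4^2 = 24
So there are 24 ground terms available for substitution.
The variable x2 ranges independently over the available ground terms, and distinct assignments produce distinct instances.
Number of ground instances = 24.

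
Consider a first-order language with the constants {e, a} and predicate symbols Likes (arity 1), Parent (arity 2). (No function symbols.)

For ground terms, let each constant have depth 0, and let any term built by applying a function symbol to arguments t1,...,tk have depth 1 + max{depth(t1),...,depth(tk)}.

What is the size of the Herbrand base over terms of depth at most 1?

6

First count ground terms of depth ≤ 1.
With no function symbols every ground term is a constant, so there are exactly 2 ground terms at every depth bound.
N_0 = 2
N_1 = 2
Explicitly: e, a.
So |H| = 2.
A ground atom is a predicate applied to a tuple of terms from H, so the count is the sum over predicates of |H|^arity:
  Likes: 2;  Parent: 2^2 = 4
Total ground atoms: 2 + 4 = 6.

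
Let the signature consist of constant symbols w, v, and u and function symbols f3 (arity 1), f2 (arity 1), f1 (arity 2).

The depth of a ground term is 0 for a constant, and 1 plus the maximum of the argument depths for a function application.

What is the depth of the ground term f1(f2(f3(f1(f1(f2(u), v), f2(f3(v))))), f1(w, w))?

depth(f2(u)) = 1 + depth(u) = 1 + 0 = 1
depth(f1(f2(u), v)) = 1 + max(1, 0) = 2
depth(f3(v)) = 1 + depth(v) = 1 + 0 = 1
depth(f2(f3(v))) = 1 + depth(f3(v)) = 1 + 1 = 2
depth(f1(f1(f2(u), v), f2(f3(v)))) = 1 + max(2, 2) = 3
depth(f3(f1(f1(f2(u), v), f2(f3(v))))) = 1 + depth(f1(f1(f2(u), v), f2(f3(v)))) = 1 + 3 = 4
depth(f2(f3(f1(f1(f2(u), v), f2(f3(v)))))) = 1 + depth(f3(f1(f1(f2(u), v), f2(f3(v))))) = 1 + 4 = 5
depth(f1(w, w)) = 1 + max(0, 0) = 1
depth(f1(f2(f3(f1(f1(f2(u), v), f2(f3(v))))), f1(w, w))) = 1 + max(5, 1) = 6

6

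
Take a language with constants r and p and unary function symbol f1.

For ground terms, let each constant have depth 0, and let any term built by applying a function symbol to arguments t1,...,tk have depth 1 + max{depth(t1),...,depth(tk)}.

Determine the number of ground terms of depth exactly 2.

2

Let N_k = |{terms of depth ≤ k}|. Then N_0 = 2 and N_k = 2 + N_{k-1} for k ≥ 1 (one summand per function symbol, arity giving the exponent).
N_0 = 2
N_1 = 2 + 2 = 4
N_2 = 2 + 4 = 6
Terms of depth exactly 2: N_2 − N_1 = 6 − 4 = 2.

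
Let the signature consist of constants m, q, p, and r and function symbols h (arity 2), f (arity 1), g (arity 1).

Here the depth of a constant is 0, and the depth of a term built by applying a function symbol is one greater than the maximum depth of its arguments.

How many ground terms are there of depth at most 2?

Write N_k for the number of ground terms of depth ≤ k. A term of depth ≤ k is either a constant or a function symbol applied to arguments of depth ≤ k−1, so N_k = 4 + N_{k-1}^2 + N_{k-1} + N_{k-1}.
N_0 = 4
N_1 = 4 + 4^2 + 4 + 4 = 28
N_2 = 4 + 28^2 + 28 + 28 = 844

844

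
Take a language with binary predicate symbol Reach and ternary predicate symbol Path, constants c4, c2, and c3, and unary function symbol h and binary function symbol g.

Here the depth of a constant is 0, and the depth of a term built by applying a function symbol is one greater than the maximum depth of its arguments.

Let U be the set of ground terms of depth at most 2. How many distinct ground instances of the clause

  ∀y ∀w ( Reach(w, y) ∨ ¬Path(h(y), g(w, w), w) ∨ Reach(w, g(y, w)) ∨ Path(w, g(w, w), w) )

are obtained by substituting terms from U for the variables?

59049

Ground terms of depth ≤ 2:
  Count level by level. With function symbols h/1, g/2, the terms of depth ≤ k are the 3 constants together with each function applied to depth-≤(k−1) tuples, so N_k = 3 + N_{k-1} + N_{k-1}^2.
  N_0 = 3
  N_1 = 3 + 3 + 3^2 = 15
  N_2 = 3 + 15 + 15^2 = 243
So there are 243 ground terms available for substitution.
There are 2 variables to instantiate (y, w), each occurring in at least one literal, so different choices give different ground instances.
Number of ground instances = 243^2 = 59049.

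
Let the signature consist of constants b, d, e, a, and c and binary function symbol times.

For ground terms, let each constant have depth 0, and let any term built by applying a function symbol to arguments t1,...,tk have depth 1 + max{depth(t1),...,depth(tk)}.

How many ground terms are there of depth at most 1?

30

Count level by level. With function symbols times/2, the terms of depth ≤ k are the 5 constants together with each function applied to depth-≤(k−1) tuples, so N_k = 5 + N_{k-1}^2.
N_0 = 5
N_1 = 5 + 5^2 = 30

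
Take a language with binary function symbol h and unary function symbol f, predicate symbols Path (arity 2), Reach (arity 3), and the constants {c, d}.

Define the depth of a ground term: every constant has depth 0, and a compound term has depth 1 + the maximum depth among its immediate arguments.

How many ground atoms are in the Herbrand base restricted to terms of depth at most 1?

576

First count ground terms of depth ≤ 1.
Let N_k = |{terms of depth ≤ k}|. Then N_0 = 2 and N_k = 2 + N_{k-1}^2 + N_{k-1} for k ≥ 1 (one summand per function symbol, arity giving the exponent).
N_0 = 2
N_1 = 2 + 2^2 + 2 = 8
Explicitly: c, d, h(c, c), h(c, d), h(d, c), h(d, d), f(c), f(d).
So |H| = 8.
Each predicate of arity r yields |H|^r ground atoms (one per choice of an r-tuple from H):
  Path: 8^2 = 64;  Reach: 8^3 = 512
Total ground atoms: 64 + 512 = 576.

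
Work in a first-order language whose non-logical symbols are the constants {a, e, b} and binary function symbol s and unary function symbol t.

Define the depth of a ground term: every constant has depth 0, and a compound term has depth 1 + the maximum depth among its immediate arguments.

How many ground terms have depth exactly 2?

228

Count level by level. With function symbols s/2, t/1, the terms of depth ≤ k are the 3 constants together with each function applied to depth-≤(k−1) tuples, so N_k = 3 + N_{k-1}^2 + N_{k-1}.
N_0 = 3
N_1 = 3 + 3^2 + 3 = 15
N_2 = 3 + 15^2 + 15 = 243
Terms of depth exactly 2: N_2 − N_1 = 243 − 15 = 228.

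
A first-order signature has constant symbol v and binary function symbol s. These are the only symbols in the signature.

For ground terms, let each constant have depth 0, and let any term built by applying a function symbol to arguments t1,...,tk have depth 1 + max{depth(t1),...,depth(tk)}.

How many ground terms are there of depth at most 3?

If N_k denotes the number of depth-≤k ground terms, the 1 constant gives N_0 = 1, and each function symbol of arity r contributes N_{k-1}^r new terms at level k: N_k = 1 + N_{k-1}^2.
N_0 = 1
N_1 = 1 + 1^2 = 2
N_2 = 1 + 2^2 = 5
N_3 = 1 + 5^2 = 26

26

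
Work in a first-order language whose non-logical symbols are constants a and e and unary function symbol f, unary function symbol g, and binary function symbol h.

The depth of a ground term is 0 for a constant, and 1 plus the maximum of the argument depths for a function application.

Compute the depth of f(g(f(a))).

depth(f(a)) = 1 + depth(a) = 1 + 0 = 1
depth(g(f(a))) = 1 + depth(f(a)) = 1 + 1 = 2
depth(f(g(f(a)))) = 1 + depth(g(f(a))) = 1 + 2 = 3

3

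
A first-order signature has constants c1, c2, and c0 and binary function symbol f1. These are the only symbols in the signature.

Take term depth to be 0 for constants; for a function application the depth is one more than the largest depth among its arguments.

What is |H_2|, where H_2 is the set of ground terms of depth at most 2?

If N_k denotes the number of depth-≤k ground terms, the 3 constants give N_0 = 3, and each function symbol of arity r contributes N_{k-1}^r new terms at level k: N_k = 3 + N_{k-1}^2.
N_0 = 3
N_1 = 3 + 3^2 = 12
N_2 = 3 + 12^2 = 147

147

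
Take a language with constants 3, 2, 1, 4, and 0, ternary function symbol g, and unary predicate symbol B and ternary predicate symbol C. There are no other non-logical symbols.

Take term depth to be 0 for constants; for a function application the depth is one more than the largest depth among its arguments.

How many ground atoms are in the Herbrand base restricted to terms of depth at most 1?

2197130

First count ground terms of depth ≤ 1.
Let N_k count ground terms of depth at most k. Each non-constant term of depth ≤ k is some function symbol applied to depth-≤(k−1) arguments, giving N_k = 5 + N_{k-1}^3.
N_0 = 5
N_1 = 5 + 5^3 = 130
So |H| = 130.
For each predicate symbol, the number of ground atoms is |H| raised to its arity; summing:
  B: 130;  C: 130^3 = 2197000
Total ground atoms: 130 + 2197000 = 2197130.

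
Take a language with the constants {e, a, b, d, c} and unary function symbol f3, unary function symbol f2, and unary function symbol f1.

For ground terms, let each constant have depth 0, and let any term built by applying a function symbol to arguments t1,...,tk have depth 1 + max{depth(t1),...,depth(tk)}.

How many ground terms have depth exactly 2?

45

Let N_k count ground terms of depth at most k. Each non-constant term of depth ≤ k is some function symbol applied to depth-≤(k−1) arguments, giving N_k = 5 + N_{k-1} + N_{k-1} + N_{k-1}.
N_0 = 5
N_1 = 5 + 5 + 5 + 5 = 20
N_2 = 5 + 20 + 20 + 20 = 65
Terms of depth exactly 2: N_2 − N_1 = 65 − 20 = 45.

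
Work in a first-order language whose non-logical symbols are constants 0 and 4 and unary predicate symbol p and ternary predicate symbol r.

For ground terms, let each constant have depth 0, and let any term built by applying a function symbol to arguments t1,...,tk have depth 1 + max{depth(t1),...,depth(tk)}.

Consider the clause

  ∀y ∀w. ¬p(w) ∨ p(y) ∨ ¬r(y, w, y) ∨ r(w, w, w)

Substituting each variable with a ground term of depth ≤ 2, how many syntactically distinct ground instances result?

4

Ground terms of depth ≤ 2:
  With no function symbols every ground term is a constant, so there are exactly 2 ground terms at every depth bound.
  N_0 = 2
  N_1 = 2
  N_2 = 2
So there are 2 ground terms available for substitution.
The body mentions every one of the 2 quantified variables; since ground terms form a free algebra, no two substitutions collapse to the same formula.
Number of ground instances = 2^2 = 4.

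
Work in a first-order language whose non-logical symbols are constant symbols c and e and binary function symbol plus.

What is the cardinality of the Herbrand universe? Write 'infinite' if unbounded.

infinite

The signature has at least one function symbol (plus, arity 2) and at least one constant (c).
Iterating plus gives infinitely many distinct ground terms: c, plus(c, c), plus(plus(c, c), plus(c, c)), ...
So the Herbrand universe is infinite.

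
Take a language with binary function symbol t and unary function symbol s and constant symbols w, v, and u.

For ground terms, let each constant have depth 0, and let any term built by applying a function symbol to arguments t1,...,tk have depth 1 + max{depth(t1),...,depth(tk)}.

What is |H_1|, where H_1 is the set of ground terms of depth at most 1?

Let N_k = |{terms of depth ≤ k}|. Then N_0 = 3 and N_k = 3 + N_{k-1}^2 + N_{k-1} for k ≥ 1 (one summand per function symbol, arity giving the exponent).
N_0 = 3
N_1 = 3 + 3^2 + 3 = 15

15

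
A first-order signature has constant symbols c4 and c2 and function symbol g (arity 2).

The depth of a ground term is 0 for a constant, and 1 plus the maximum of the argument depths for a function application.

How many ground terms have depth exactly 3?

Count level by level. With function symbols g/2, the terms of depth ≤ k are the 2 constants together with each function applied to depth-≤(k−1) tuples, so N_k = 2 + N_{k-1}^2.
N_0 = 2
N_1 = 2 + 2^2 = 6
N_2 = 2 + 6^2 = 38
N_3 = 2 + 38^2 = 1446
Terms of depth exactly 3: N_3 − N_2 = 1446 − 38 = 1408.

1408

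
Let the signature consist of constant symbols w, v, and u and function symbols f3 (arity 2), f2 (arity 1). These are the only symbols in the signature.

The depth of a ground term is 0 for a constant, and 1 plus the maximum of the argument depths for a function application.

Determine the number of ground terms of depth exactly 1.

If N_k denotes the number of depth-≤k ground terms, the 3 constants give N_0 = 3, and each function symbol of arity r contributes N_{k-1}^r new terms at level k: N_k = 3 + N_{k-1}^2 + N_{k-1}.
N_0 = 3
N_1 = 3 + 3^2 + 3 = 15
Terms of depth exactly 1: N_1 − N_0 = 15 − 3 = 12.

12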